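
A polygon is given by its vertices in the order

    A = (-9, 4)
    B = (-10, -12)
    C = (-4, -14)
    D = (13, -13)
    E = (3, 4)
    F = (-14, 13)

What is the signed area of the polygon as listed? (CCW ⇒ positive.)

360.5

Σ = (148) + (92) + (234) + (91) + (95) + (61) = 721
Signed area = Σ/2 = 360.5 (positive ⇒ counter-clockwise traversal).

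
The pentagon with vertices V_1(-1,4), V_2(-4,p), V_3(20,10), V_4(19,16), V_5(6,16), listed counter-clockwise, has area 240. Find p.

Write out the shoelace sum; only the two edges meeting at V_2 involve p:
2·Area = [((-1)·p − (-4)·4) + ((-4)·10 − 20·p)] + 378
       = -21·p + 354 = 480
⇒ p = -6.

-6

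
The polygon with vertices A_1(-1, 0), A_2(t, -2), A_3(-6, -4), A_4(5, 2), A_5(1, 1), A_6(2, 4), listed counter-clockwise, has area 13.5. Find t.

-5

The doubled signed area Σ (x_i y_{i+1} − x_{i+1} y_i) is linear in t.
With t=0 it equals 7; the coefficient of t is -4 (from the two edges through A_2).
So -4·t + 7 = 2·13.5 = 27 ⇒ t = -5.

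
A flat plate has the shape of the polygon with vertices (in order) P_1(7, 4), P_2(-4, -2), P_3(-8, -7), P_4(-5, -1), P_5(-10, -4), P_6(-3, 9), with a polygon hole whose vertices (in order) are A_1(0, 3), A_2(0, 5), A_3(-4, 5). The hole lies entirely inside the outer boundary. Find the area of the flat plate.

86

Outer boundary:
Apply the surveyor's formula: 2A = Σ (x_i·y_{i+1} − x_{i+1}·y_i), indices taken mod 6.
Σ = (2) + (12) + (-27) + (10) + (-102) + (-75) = -180
Area = |Σ|/2 = 90.
Hole:
Apply the shoelace formula: 2A = Σ (x_i·y_{i+1} − x_{i+1}·y_i), indices taken mod 3.
Σ = (0) + (20) + (-12) = 8
Area = |Σ|/2 = 4.
Net area = 90 − 4 = 86.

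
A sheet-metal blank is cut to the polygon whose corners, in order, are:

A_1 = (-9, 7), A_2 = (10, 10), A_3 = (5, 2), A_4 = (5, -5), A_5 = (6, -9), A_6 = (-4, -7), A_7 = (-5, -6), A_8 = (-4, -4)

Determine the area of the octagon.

Σ = (-160) + (-30) + (-35) + (-15) + (-78) + (-11) + (-4) + (-64) = -397
Area = |Σ|/2 = 198.5.

198.5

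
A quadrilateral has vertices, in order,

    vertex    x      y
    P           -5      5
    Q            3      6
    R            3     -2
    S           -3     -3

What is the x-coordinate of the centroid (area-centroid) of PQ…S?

Apply the shoelace (surveyor's) formula. First the cross-terms c_i = x_i·y_{i+1} − x_{i+1}·y_i:
  -45, -24, -15, -30  ⇒  2A = -114, A = -57.
Then Σ (x_i + x_{i+1})·c_i = 186, so x̄ = 186 / (6·(-57)) = -31/57.

-31/57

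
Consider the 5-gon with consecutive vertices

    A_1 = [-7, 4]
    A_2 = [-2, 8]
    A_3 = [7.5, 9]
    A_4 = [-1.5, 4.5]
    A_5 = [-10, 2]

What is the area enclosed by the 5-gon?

31.375

Apply the surveyor's formula: 2A = Σ (x_i·y_{i+1} − x_{i+1}·y_i), indices taken mod 5.
Σ = (-48) + (-78) + (47.25) + (42) + (-26) = -62.75
Area = |Σ|/2 = 31.375.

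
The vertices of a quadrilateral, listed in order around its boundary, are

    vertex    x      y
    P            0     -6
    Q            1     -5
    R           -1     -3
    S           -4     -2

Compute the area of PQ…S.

6

Σ = (6) + (-8) + (-10) + (24) = 12
Area = |Σ|/2 = 6.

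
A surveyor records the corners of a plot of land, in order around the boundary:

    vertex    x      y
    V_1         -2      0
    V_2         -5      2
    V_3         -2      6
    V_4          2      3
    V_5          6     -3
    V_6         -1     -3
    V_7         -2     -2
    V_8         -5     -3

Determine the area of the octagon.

Σ = (-4) + (-26) + (-18) + (-24) + (-21) + (-4) + (-4) + (-6) = -107
Area = |Σ|/2 = 53.5.

53.5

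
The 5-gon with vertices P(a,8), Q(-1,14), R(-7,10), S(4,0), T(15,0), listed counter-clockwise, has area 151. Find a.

The doubled signed area Σ (x_i y_{i+1} − x_{i+1} y_i) is linear in a.
With a=0 it equals 176; the coefficient of a is 14 (from the two edges through P).
So 14·a + 176 = 2·151 = 302 ⇒ a = 9.

9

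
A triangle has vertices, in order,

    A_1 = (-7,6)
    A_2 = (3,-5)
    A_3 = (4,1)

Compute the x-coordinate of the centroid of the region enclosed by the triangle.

0

Apply the surveyor's formula. First the cross-terms c_i = x_i·y_{i+1} − x_{i+1}·y_i:
  17, 23, 31  ⇒  2A = 71, A = 35.5.
Then Σ (x_i + x_{i+1})·c_i = 0, so x̄ = 0 / (6·35.5) = 0.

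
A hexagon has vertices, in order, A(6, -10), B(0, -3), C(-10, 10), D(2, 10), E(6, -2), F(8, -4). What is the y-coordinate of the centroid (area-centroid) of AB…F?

Apply the surveyor's formula. First the cross-terms c_i = x_i·y_{i+1} − x_{i+1}·y_i:
  -18, -30, -120, -64, -8, -56  ⇒  2A = -296, A = -148.
Then Σ (y_i + y_{i+1})·c_i = -2056, so ȳ = -2056 / (6·(-148)) = 257/111.

257/111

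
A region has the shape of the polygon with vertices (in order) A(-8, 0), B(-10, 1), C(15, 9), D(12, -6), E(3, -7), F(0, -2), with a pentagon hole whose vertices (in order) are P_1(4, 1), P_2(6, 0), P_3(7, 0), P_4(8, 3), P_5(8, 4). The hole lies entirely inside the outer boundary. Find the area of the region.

192

Outer boundary:
Apply the surveyor's formula: 2A = Σ (x_i·y_{i+1} − x_{i+1}·y_i), indices taken mod 6.
Cross-terms: -8, -105, -198, -66, -6, -16  ⇒  Σ = -399
Area = |Σ|/2 = 199.5.
Hole:
Σ = (-6) + (0) + (21) + (8) + (-8) = 15
Area = |Σ|/2 = 7.5.
Net area = 199.5 − 7.5 = 192.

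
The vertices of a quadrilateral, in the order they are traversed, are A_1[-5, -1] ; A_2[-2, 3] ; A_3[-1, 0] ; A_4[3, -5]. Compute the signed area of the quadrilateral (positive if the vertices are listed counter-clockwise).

Σ = (-17) + (3) + (5) + (-28) = -37
Signed area = Σ/2 = -18.5 (negative ⇒ clockwise traversal).

-18.5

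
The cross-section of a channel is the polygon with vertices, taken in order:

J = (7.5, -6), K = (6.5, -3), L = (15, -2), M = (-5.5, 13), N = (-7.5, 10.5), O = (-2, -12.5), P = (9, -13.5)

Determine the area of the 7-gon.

Apply Gauss's area formula: 2A = Σ (x_i·y_{i+1} − x_{i+1}·y_i), indices taken mod 7.
J→K: (7.5)(-3) − (6.5)(-6) = 16.5
K→L: (6.5)(-2) − (15)(-3) = 32
L→M: (15)(13) − (-5.5)(-2) = 184
M→N: (-5.5)(10.5) − (-7.5)(13) = 39.75
N→O: (-7.5)(-12.5) − (-2)(10.5) = 114.75
O→P: (-2)(-13.5) − (9)(-12.5) = 139.5
P→J: (9)(-6) − (7.5)(-13.5) = 47.25
Σ = 573.75
Area = |Σ|/2 = 286.875.

286.875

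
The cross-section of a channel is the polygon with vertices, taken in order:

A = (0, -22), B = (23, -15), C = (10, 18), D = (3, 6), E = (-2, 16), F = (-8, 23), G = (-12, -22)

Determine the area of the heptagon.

967

Apply the surveyor's formula: 2A = Σ (x_i·y_{i+1} − x_{i+1}·y_i), indices taken mod 7.
A→B: (0)(-15) − (23)(-22) = 506
B→C: (23)(18) − (10)(-15) = 564
C→D: (10)(6) − (3)(18) = 6
D→E: (3)(16) − (-2)(6) = 60
E→F: (-2)(23) − (-8)(16) = 82
F→G: (-8)(-22) − (-12)(23) = 452
G→A: (-12)(-22) − (0)(-22) = 264
Σ = 1934
Area = |Σ|/2 = 967.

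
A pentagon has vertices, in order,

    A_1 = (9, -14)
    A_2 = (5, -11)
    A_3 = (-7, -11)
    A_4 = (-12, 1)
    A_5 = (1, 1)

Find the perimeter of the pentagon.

60

|A_1A_2| = √((-4)² + (3)²) = √25 = 5
|A_2A_3| = √((-12)² + (0)²) = √144 = 12
|A_3A_4| = √((-5)² + (12)²) = √169 = 13
|A_4A_5| = √((13)² + (0)²) = √169 = 13
|A_5A_1| = √((8)² + (-15)²) = √289 = 17
Perimeter = 5 + 12 + 13 + 13 + 17 = 60.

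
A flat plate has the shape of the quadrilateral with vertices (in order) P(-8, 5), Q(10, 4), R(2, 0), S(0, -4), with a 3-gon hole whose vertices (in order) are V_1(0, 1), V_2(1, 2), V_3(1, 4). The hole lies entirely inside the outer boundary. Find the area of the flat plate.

64

Outer boundary:
Σ = (-82) + (-8) + (-8) + (-32) = -130
Area = |Σ|/2 = 65.
Hole:
V_1→V_2: (0)(2) − (1)(1) = -1
V_2→V_3: (1)(4) − (1)(2) = 2
V_3→V_1: (1)(1) − (0)(4) = 1
Σ = 2
Area = |Σ|/2 = 1.
Net area = 65 − 1 = 64.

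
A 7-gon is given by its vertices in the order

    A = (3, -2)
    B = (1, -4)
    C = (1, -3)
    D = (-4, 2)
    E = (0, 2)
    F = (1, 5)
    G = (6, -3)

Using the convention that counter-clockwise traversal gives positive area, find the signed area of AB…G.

A→B: (3)(-4) − (1)(-2) = -10
B→C: (1)(-3) − (1)(-4) = 1
C→D: (1)(2) − (-4)(-3) = -10
D→E: (-4)(2) − (0)(2) = -8
E→F: (0)(5) − (1)(2) = -2
F→G: (1)(-3) − (6)(5) = -33
G→A: (6)(-2) − (3)(-3) = -3
Σ = -65
Signed area = Σ/2 = -32.5 (negative ⇒ clockwise traversal).

-32.5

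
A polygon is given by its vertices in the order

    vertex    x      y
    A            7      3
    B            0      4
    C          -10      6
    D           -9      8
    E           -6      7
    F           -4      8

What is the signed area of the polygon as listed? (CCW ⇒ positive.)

Apply the surveyor's formula: 2A = Σ (x_i·y_{i+1} − x_{i+1}·y_i), indices taken mod 6.
Σ = (28) + (40) + (-26) + (-15) + (-20) + (-68) = -61
Signed area = Σ/2 = -30.5 (negative ⇒ clockwise traversal).

-30.5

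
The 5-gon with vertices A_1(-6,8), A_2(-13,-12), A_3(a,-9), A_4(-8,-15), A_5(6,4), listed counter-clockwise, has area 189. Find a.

The doubled signed area Σ (x_i y_{i+1} − x_{i+1} y_i) is linear in a.
With a=0 it equals 351; the coefficient of a is -3 (from the two edges through A_3).
So -3·a + 351 = 2·189 = 378 ⇒ a = -9.

-9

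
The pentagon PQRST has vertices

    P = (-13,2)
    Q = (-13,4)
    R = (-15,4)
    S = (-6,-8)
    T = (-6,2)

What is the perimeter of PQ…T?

|PQ| = √((0)² + (2)²) = √4 = 2
|QR| = √((-2)² + (0)²) = √4 = 2
|RS| = √((9)² + (-12)²) = √225 = 15
|ST| = √((0)² + (10)²) = √100 = 10
|TP| = √((-7)² + (0)²) = √49 = 7
Perimeter = 2 + 2 + 15 + 10 + 7 = 36.

36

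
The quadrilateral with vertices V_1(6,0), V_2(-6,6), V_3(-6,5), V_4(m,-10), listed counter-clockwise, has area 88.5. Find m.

-3

The doubled signed area Σ (x_i y_{i+1} − x_{i+1} y_i) is linear in m.
With m=0 it equals 162; the coefficient of m is -5 (from the two edges through V_4).
So -5·m + 162 = 2·88.5 = 177 ⇒ m = -3.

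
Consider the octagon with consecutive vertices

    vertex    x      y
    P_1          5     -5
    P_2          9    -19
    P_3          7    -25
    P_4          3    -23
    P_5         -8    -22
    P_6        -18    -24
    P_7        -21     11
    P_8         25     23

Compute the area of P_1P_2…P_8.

1191

Cross-terms: -50, -92, -86, -250, -204, -702, -758, -240  ⇒  Σ = -2382
Area = |Σ|/2 = 1191.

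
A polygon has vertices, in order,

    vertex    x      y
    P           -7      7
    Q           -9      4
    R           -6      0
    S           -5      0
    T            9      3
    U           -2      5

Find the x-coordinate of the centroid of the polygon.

Apply the shoelace formula. First the cross-terms c_i = x_i·y_{i+1} − x_{i+1}·y_i:
  35, 24, 0, -15, 51, 21  ⇒  2A = 116, A = 58.
Then Σ (x_i + x_{i+1})·c_i = -812, so x̄ = -812 / (6·58) = -7/3.

-7/3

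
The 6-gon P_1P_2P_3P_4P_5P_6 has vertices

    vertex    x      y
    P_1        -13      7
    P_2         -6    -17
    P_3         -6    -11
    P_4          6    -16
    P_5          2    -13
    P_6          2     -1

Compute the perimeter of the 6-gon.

78

|P_1P_2| = √((7)² + (-24)²) = √625 = 25
|P_2P_3| = √((0)² + (6)²) = √36 = 6
|P_3P_4| = √((12)² + (-5)²) = √169 = 13
|P_4P_5| = √((-4)² + (3)²) = √25 = 5
|P_5P_6| = √((0)² + (12)²) = √144 = 12
|P_6P_1| = √((-15)² + (8)²) = √289 = 17
Perimeter = 25 + 6 + 13 + 5 + 12 + 17 = 78.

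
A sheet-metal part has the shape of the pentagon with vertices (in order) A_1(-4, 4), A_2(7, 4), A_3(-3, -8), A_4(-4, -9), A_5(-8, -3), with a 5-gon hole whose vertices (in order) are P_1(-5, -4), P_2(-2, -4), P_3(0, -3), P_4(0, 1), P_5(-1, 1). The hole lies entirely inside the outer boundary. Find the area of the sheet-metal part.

Outer boundary:
A_1→A_2: (-4)(4) − (7)(4) = -44
A_2→A_3: (7)(-8) − (-3)(4) = -44
A_3→A_4: (-3)(-9) − (-4)(-8) = -5
A_4→A_5: (-4)(-3) − (-8)(-9) = -60
A_5→A_1: (-8)(4) − (-4)(-3) = -44
Σ = -197
Area = |Σ|/2 = 98.5.
Hole:
Apply Gauss's area formula: 2A = Σ (x_i·y_{i+1} − x_{i+1}·y_i), indices taken mod 5.
Σ = (12) + (6) + (0) + (1) + (9) = 28
Area = |Σ|/2 = 14.
Net area = 98.5 − 14 = 84.5.

84.5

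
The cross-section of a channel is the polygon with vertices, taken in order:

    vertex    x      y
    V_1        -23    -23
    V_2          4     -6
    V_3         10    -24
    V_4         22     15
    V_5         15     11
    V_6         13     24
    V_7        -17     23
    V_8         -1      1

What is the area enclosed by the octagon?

932.5

V_1→V_2: (-23)(-6) − (4)(-23) = 230
V_2→V_3: (4)(-24) − (10)(-6) = -36
V_3→V_4: (10)(15) − (22)(-24) = 678
V_4→V_5: (22)(11) − (15)(15) = 17
V_5→V_6: (15)(24) − (13)(11) = 217
V_6→V_7: (13)(23) − (-17)(24) = 707
V_7→V_8: (-17)(1) − (-1)(23) = 6
V_8→V_1: (-1)(-23) − (-23)(1) = 46
Σ = 1865
Area = |Σ|/2 = 932.5.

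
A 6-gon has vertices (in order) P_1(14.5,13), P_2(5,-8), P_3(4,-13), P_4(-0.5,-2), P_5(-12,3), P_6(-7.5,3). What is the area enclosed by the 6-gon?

204.25

Cross-terms: -181, -33, -14.5, -25.5, -13.5, -141  ⇒  Σ = -408.5
Area = |Σ|/2 = 204.25.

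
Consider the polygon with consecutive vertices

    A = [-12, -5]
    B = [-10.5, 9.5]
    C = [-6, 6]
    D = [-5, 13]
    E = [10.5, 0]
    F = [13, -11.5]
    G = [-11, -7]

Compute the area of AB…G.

Apply Gauss's area formula: 2A = Σ (x_i·y_{i+1} − x_{i+1}·y_i), indices taken mod 7.
Σ = (-166.5) + (-6) + (-48) + (-136.5) + (-120.75) + (-217.5) + (-29) = -724.25
Area = |Σ|/2 = 362.125.

362.125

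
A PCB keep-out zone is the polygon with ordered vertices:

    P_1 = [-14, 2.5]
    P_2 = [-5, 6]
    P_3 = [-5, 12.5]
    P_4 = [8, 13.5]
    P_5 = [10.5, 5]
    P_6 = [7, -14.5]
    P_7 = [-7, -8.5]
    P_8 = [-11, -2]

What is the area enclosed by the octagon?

428.25

Apply Gauss's area formula: 2A = Σ (x_i·y_{i+1} − x_{i+1}·y_i), indices taken mod 8.
Σ = (-71.5) + (-32.5) + (-167.5) + (-101.75) + (-187.25) + (-161) + (-79.5) + (-55.5) = -856.5
Area = |Σ|/2 = 428.25.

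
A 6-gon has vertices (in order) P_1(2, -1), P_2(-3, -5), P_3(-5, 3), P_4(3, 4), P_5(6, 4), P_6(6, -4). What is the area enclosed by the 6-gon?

67

Apply Gauss's area formula: 2A = Σ (x_i·y_{i+1} − x_{i+1}·y_i), indices taken mod 6.
Σ = (-13) + (-34) + (-29) + (-12) + (-48) + (2) = -134
Area = |Σ|/2 = 67.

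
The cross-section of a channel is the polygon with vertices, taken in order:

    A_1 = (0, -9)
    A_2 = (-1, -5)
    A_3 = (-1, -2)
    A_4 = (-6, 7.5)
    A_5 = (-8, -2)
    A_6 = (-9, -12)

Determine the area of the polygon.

99.75

Σ = (-9) + (-3) + (-19.5) + (72) + (78) + (81) = 199.5
Area = |Σ|/2 = 99.75.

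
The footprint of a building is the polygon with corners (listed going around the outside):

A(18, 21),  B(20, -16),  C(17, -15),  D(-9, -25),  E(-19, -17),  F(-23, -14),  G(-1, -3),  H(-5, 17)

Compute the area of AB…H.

1065.5

Apply the surveyor's formula: 2A = Σ (x_i·y_{i+1} − x_{i+1}·y_i), indices taken mod 8.
Σ = (-708) + (-28) + (-560) + (-322) + (-125) + (55) + (-32) + (-411) = -2131
Area = |Σ|/2 = 1065.5.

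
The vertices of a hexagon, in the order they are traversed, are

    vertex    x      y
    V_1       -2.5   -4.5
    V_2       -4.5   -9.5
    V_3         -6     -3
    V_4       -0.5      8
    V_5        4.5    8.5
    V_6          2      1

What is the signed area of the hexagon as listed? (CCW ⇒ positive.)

Σ = (3.5) + (-43.5) + (-49.5) + (-40.25) + (-12.5) + (-6.5) = -148.75
Signed area = Σ/2 = -74.375 (negative ⇒ clockwise traversal).

-74.375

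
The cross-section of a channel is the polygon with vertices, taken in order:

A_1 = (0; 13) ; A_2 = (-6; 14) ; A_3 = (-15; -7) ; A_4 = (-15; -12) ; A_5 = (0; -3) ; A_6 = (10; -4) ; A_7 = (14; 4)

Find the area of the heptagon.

Apply Gauss's area formula: 2A = Σ (x_i·y_{i+1} − x_{i+1}·y_i), indices taken mod 7.
Cross-terms: 78, 252, 75, 45, 30, 96, 182  ⇒  Σ = 758
Area = |Σ|/2 = 379.

379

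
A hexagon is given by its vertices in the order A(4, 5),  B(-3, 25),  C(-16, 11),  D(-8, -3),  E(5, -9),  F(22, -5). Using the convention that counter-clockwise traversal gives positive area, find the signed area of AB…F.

504

Apply Gauss's area formula: 2A = Σ (x_i·y_{i+1} − x_{i+1}·y_i), indices taken mod 6.
Σ = (115) + (367) + (136) + (87) + (173) + (130) = 1008
Signed area = Σ/2 = 504 (positive ⇒ counter-clockwise traversal).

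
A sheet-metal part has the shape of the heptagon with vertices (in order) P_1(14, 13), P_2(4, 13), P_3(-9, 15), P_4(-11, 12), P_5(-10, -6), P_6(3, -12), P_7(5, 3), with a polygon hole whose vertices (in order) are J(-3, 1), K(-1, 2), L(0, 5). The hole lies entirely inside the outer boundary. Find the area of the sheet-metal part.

387.5

Outer boundary:
Σ = (130) + (177) + (57) + (186) + (138) + (69) + (23) = 780
Area = |Σ|/2 = 390.
Hole:
Apply the shoelace formula: 2A = Σ (x_i·y_{i+1} − x_{i+1}·y_i), indices taken mod 3.
Σ = (-5) + (-5) + (15) = 5
Area = |Σ|/2 = 2.5.
Net area = 390 − 2.5 = 387.5.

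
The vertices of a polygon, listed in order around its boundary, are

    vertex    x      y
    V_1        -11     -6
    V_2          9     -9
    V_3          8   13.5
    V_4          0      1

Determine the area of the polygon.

Σ = (153) + (193.5) + (8) + (11) = 365.5
Area = |Σ|/2 = 182.75.

182.75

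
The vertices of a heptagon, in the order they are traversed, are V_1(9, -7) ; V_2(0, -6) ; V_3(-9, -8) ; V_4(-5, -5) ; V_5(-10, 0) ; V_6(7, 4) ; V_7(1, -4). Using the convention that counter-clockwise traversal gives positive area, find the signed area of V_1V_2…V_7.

Apply Gauss's area formula: 2A = Σ (x_i·y_{i+1} − x_{i+1}·y_i), indices taken mod 7.
V_1→V_2: (9)(-6) − (0)(-7) = -54
V_2→V_3: (0)(-8) − (-9)(-6) = -54
V_3→V_4: (-9)(-5) − (-5)(-8) = 5
V_4→V_5: (-5)(0) − (-10)(-5) = -50
V_5→V_6: (-10)(4) − (7)(0) = -40
V_6→V_7: (7)(-4) − (1)(4) = -32
V_7→V_1: (1)(-7) − (9)(-4) = 29
Σ = -196
Signed area = Σ/2 = -98 (negative ⇒ clockwise traversal).

-98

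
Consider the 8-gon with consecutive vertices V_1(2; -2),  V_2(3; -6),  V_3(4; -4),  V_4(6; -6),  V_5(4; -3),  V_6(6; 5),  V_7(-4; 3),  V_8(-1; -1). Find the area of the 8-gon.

49.5

Apply the shoelace (surveyor's) formula: 2A = Σ (x_i·y_{i+1} − x_{i+1}·y_i), indices taken mod 8.
V_1→V_2: (2)(-6) − (3)(-2) = -6
V_2→V_3: (3)(-4) − (4)(-6) = 12
V_3→V_4: (4)(-6) − (6)(-4) = 0
V_4→V_5: (6)(-3) − (4)(-6) = 6
V_5→V_6: (4)(5) − (6)(-3) = 38
V_6→V_7: (6)(3) − (-4)(5) = 38
V_7→V_8: (-4)(-1) − (-1)(3) = 7
V_8→V_1: (-1)(-2) − (2)(-1) = 4
Σ = 99
Area = |Σ|/2 = 49.5.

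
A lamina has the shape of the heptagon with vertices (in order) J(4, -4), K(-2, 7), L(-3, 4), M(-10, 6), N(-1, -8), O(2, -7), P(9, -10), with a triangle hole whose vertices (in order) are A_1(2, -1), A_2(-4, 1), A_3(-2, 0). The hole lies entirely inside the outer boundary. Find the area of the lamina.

104.5

Outer boundary:
Apply the surveyor's formula: 2A = Σ (x_i·y_{i+1} − x_{i+1}·y_i), indices taken mod 7.
Σ = (20) + (13) + (22) + (86) + (23) + (43) + (4) = 211
Area = |Σ|/2 = 105.5.
Hole:
Apply Gauss's area formula: 2A = Σ (x_i·y_{i+1} − x_{i+1}·y_i), indices taken mod 3.
A_1→A_2: (2)(1) − (-4)(-1) = -2
A_2→A_3: (-4)(0) − (-2)(1) = 2
A_3→A_1: (-2)(-1) − (2)(0) = 2
Σ = 2
Area = |Σ|/2 = 1.
Net area = 105.5 − 1 = 104.5.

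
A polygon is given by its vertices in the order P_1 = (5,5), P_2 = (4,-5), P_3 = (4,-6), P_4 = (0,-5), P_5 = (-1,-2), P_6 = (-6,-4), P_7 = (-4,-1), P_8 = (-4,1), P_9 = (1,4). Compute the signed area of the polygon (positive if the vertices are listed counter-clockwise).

-66

Apply the surveyor's formula: 2A = Σ (x_i·y_{i+1} − x_{i+1}·y_i), indices taken mod 9.
Σ = (-45) + (-4) + (-20) + (-5) + (-8) + (-10) + (-8) + (-17) + (-15) = -132
Signed area = Σ/2 = -66 (negative ⇒ clockwise traversal).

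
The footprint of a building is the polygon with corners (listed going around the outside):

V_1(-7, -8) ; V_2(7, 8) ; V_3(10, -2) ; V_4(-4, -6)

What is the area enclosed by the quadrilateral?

Apply Gauss's area formula: 2A = Σ (x_i·y_{i+1} − x_{i+1}·y_i), indices taken mod 4.
Σ = (0) + (-94) + (-68) + (-10) = -172
Area = |Σ|/2 = 86.

86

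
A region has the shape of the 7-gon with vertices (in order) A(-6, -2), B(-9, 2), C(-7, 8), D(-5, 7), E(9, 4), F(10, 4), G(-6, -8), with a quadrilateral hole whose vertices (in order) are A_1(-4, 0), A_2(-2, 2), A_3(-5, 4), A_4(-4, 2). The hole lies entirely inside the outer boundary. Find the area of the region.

Outer boundary:
Apply the shoelace (surveyor's) formula: 2A = Σ (x_i·y_{i+1} − x_{i+1}·y_i), indices taken mod 7.
A→B: (-6)(2) − (-9)(-2) = -30
B→C: (-9)(8) − (-7)(2) = -58
C→D: (-7)(7) − (-5)(8) = -9
D→E: (-5)(4) − (9)(7) = -83
E→F: (9)(4) − (10)(4) = -4
F→G: (10)(-8) − (-6)(4) = -56
G→A: (-6)(-2) − (-6)(-8) = -36
Σ = -276
Area = |Σ|/2 = 138.
Hole:
Σ = (-8) + (2) + (6) + (8) = 8
Area = |Σ|/2 = 4.
Net area = 138 − 4 = 134.

134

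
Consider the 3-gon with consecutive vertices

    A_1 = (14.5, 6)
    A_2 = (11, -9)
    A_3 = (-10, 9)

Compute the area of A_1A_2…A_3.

189

Apply the shoelace formula: 2A = Σ (x_i·y_{i+1} − x_{i+1}·y_i), indices taken mod 3.
A_1→A_2: (14.5)(-9) − (11)(6) = -196.5
A_2→A_3: (11)(9) − (-10)(-9) = 9
A_3→A_1: (-10)(6) − (14.5)(9) = -190.5
Σ = -378
Area = |Σ|/2 = 189.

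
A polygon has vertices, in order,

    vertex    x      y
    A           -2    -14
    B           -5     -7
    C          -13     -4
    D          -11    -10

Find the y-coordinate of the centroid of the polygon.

-821/93

Apply the shoelace formula. First the cross-terms c_i = x_i·y_{i+1} − x_{i+1}·y_i:
  -56, -71, 86, 134  ⇒  2A = 93, A = 46.5.
Then Σ (y_i + y_{i+1})·c_i = -2463, so ȳ = -2463 / (6·46.5) = -821/93.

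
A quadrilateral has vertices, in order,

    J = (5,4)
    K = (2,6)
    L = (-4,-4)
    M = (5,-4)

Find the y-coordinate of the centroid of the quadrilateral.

-2/19

Apply the shoelace (surveyor's) formula. First the cross-terms c_i = x_i·y_{i+1} − x_{i+1}·y_i:
  22, 16, 36, 40  ⇒  2A = 114, A = 57.
Then Σ (y_i + y_{i+1})·c_i = -36, so ȳ = -36 / (6·57) = -2/19.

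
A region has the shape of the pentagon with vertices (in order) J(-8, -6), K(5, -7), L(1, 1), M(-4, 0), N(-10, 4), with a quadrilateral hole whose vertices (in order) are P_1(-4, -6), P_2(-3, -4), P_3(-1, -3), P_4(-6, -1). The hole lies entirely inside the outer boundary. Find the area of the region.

Outer boundary:
J→K: (-8)(-7) − (5)(-6) = 86
K→L: (5)(1) − (1)(-7) = 12
L→M: (1)(0) − (-4)(1) = 4
M→N: (-4)(4) − (-10)(0) = -16
N→J: (-10)(-6) − (-8)(4) = 92
Σ = 178
Area = |Σ|/2 = 89.
Hole:
Apply the shoelace (surveyor's) formula: 2A = Σ (x_i·y_{i+1} − x_{i+1}·y_i), indices taken mod 4.
P_1→P_2: (-4)(-4) − (-3)(-6) = -2
P_2→P_3: (-3)(-3) − (-1)(-4) = 5
P_3→P_4: (-1)(-1) − (-6)(-3) = -17
P_4→P_1: (-6)(-6) − (-4)(-1) = 32
Σ = 18
Area = |Σ|/2 = 9.
Net area = 89 − 9 = 80.

80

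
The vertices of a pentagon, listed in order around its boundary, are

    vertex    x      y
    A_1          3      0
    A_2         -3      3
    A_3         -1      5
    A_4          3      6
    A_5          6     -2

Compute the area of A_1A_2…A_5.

30

Apply the surveyor's formula: 2A = Σ (x_i·y_{i+1} − x_{i+1}·y_i), indices taken mod 5.
Cross-terms: 9, -12, -21, -42, 6  ⇒  Σ = -60
Area = |Σ|/2 = 30.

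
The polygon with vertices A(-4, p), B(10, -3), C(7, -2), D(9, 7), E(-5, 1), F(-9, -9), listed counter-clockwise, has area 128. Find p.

-6

Write out the shoelace sum; only the two edges meeting at A involve p:
2·Area = [((-9)·p − (-4)·(-9)) + ((-4)·(-3) − 10·p)] + 166
       = -19·p + 142 = 256
⇒ p = -6.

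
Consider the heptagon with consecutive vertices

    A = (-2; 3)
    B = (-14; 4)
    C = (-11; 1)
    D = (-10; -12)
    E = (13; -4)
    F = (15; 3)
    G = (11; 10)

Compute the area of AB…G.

Apply the shoelace formula: 2A = Σ (x_i·y_{i+1} − x_{i+1}·y_i), indices taken mod 7.
Σ = (34) + (30) + (142) + (196) + (99) + (117) + (53) = 671
Area = |Σ|/2 = 335.5.

335.5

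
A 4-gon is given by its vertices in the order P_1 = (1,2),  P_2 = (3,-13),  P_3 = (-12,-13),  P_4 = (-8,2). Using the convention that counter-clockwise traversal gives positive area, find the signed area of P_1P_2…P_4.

-180

Apply the shoelace (surveyor's) formula: 2A = Σ (x_i·y_{i+1} − x_{i+1}·y_i), indices taken mod 4.
P_1→P_2: (1)(-13) − (3)(2) = -19
P_2→P_3: (3)(-13) − (-12)(-13) = -195
P_3→P_4: (-12)(2) − (-8)(-13) = -128
P_4→P_1: (-8)(2) − (1)(2) = -18
Σ = -360
Signed area = Σ/2 = -180 (negative ⇒ clockwise traversal).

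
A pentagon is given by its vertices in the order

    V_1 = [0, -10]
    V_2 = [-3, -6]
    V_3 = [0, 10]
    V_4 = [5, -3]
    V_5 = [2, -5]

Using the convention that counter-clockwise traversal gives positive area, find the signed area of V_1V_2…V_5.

V_1→V_2: (0)(-6) − (-3)(-10) = -30
V_2→V_3: (-3)(10) − (0)(-6) = -30
V_3→V_4: (0)(-3) − (5)(10) = -50
V_4→V_5: (5)(-5) − (2)(-3) = -19
V_5→V_1: (2)(-10) − (0)(-5) = -20
Σ = -149
Signed area = Σ/2 = -74.5 (negative ⇒ clockwise traversal).

-74.5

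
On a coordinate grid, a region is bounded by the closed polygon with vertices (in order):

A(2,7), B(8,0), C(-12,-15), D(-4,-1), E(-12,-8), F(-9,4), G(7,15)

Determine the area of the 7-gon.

234

Σ = (-56) + (-120) + (-48) + (20) + (-120) + (-163) + (19) = -468
Area = |Σ|/2 = 234.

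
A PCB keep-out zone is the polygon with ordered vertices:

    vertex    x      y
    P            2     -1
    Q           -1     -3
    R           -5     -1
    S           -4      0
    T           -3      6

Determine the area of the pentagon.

29

Σ = (-7) + (-14) + (-4) + (-24) + (-9) = -58
Area = |Σ|/2 = 29.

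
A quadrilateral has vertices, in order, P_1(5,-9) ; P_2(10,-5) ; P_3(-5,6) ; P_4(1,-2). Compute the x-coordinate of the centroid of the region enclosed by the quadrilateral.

Apply Gauss's area formula. First the cross-terms c_i = x_i·y_{i+1} − x_{i+1}·y_i:
  65, 35, 4, 1  ⇒  2A = 105, A = 52.5.
Then Σ (x_i + x_{i+1})·c_i = 1140, so x̄ = 1140 / (6·52.5) = 76/21.

76/21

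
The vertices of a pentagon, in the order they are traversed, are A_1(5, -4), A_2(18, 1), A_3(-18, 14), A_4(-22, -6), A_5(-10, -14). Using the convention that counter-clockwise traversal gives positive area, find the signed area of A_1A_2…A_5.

560.5

Σ = (77) + (270) + (416) + (248) + (110) = 1121
Signed area = Σ/2 = 560.5 (positive ⇒ counter-clockwise traversal).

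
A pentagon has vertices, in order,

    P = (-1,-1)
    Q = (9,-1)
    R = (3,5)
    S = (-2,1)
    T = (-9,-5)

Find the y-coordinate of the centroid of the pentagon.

25/47

Apply the shoelace (surveyor's) formula. First the cross-terms c_i = x_i·y_{i+1} − x_{i+1}·y_i:
  10, 48, 13, 19, 4  ⇒  2A = 94, A = 47.
Then Σ (y_i + y_{i+1})·c_i = 150, so ȳ = 150 / (6·47) = 25/47.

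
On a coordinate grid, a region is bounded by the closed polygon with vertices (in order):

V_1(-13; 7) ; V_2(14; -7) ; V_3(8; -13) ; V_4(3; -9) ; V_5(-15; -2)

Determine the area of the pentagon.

Apply Gauss's area formula: 2A = Σ (x_i·y_{i+1} − x_{i+1}·y_i), indices taken mod 5.
Cross-terms: -7, -126, -33, -141, -131  ⇒  Σ = -438
Area = |Σ|/2 = 219.

219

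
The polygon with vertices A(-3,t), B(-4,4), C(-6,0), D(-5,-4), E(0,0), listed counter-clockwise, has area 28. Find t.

5

Write out the shoelace sum; only the two edges meeting at A involve t:
2·Area = [(0·t − (-3)·0) + ((-3)·4 − (-4)·t)] + 48
       = 4·t + 36 = 56
⇒ t = 5.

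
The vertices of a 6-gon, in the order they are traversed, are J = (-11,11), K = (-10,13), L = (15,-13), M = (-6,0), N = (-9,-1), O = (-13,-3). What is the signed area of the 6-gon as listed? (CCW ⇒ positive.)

Cross-terms: -33, -65, -78, 6, 14, -176  ⇒  Σ = -332
Signed area = Σ/2 = -166 (negative ⇒ clockwise traversal).

-166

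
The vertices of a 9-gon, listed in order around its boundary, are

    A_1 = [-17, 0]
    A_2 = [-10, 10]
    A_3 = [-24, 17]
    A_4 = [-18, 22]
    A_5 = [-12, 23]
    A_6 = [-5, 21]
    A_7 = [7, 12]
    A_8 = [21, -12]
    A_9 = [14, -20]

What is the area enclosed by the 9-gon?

Apply the shoelace formula: 2A = Σ (x_i·y_{i+1} − x_{i+1}·y_i), indices taken mod 9.
Σ = (-170) + (70) + (-222) + (-150) + (-137) + (-207) + (-336) + (-252) + (-340) = -1744
Area = |Σ|/2 = 872.

872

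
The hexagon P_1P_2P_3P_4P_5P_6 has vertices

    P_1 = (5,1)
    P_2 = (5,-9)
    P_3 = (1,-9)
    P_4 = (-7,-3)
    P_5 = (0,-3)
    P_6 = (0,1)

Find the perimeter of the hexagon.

|P_1P_2| = √((0)² + (-10)²) = √100 = 10
|P_2P_3| = √((-4)² + (0)²) = √16 = 4
|P_3P_4| = √((-8)² + (6)²) = √100 = 10
|P_4P_5| = √((7)² + (0)²) = √49 = 7
|P_5P_6| = √((0)² + (4)²) = √16 = 4
|P_6P_1| = √((5)² + (0)²) = √25 = 5
Perimeter = 10 + 4 + 10 + 7 + 4 + 5 = 40.

40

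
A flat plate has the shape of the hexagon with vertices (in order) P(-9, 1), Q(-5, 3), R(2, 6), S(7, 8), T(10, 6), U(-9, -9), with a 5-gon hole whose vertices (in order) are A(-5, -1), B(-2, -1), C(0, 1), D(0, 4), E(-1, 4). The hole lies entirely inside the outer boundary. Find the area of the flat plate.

Outer boundary:
Apply the surveyor's formula: 2A = Σ (x_i·y_{i+1} − x_{i+1}·y_i), indices taken mod 6.
Cross-terms: -22, -36, -26, -38, -36, -90  ⇒  Σ = -248
Area = |Σ|/2 = 124.
Hole:
A→B: (-5)(-1) − (-2)(-1) = 3
B→C: (-2)(1) − (0)(-1) = -2
C→D: (0)(4) − (0)(1) = 0
D→E: (0)(4) − (-1)(4) = 4
E→A: (-1)(-1) − (-5)(4) = 21
Σ = 26
Area = |Σ|/2 = 13.
Net area = 124 − 13 = 111.

111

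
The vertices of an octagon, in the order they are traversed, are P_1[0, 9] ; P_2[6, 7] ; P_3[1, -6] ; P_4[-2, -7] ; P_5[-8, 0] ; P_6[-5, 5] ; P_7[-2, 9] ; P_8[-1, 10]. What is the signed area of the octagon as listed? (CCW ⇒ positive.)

-133.5

Apply Gauss's area formula: 2A = Σ (x_i·y_{i+1} − x_{i+1}·y_i), indices taken mod 8.
Cross-terms: -54, -43, -19, -56, -40, -35, -11, -9  ⇒  Σ = -267
Signed area = Σ/2 = -133.5 (negative ⇒ clockwise traversal).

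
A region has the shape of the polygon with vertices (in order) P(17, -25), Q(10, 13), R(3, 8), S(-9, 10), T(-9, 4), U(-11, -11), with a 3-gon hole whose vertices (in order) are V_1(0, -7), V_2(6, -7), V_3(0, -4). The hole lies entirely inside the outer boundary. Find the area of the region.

627.5

Outer boundary:
Apply the shoelace formula: 2A = Σ (x_i·y_{i+1} − x_{i+1}·y_i), indices taken mod 6.
Σ = (471) + (41) + (102) + (54) + (143) + (462) = 1273
Area = |Σ|/2 = 636.5.
Hole:
Apply the surveyor's formula: 2A = Σ (x_i·y_{i+1} − x_{i+1}·y_i), indices taken mod 3.
Σ = (42) + (-24) + (0) = 18
Area = |Σ|/2 = 9.
Net area = 636.5 − 9 = 627.5.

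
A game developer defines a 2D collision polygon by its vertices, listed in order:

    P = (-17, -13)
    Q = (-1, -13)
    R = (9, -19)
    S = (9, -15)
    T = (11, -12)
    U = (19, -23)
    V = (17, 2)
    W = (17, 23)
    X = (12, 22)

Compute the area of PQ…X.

P→Q: (-17)(-13) − (-1)(-13) = 208
Q→R: (-1)(-19) − (9)(-13) = 136
R→S: (9)(-15) − (9)(-19) = 36
S→T: (9)(-12) − (11)(-15) = 57
T→U: (11)(-23) − (19)(-12) = -25
U→V: (19)(2) − (17)(-23) = 429
V→W: (17)(23) − (17)(2) = 357
W→X: (17)(22) − (12)(23) = 98
X→P: (12)(-13) − (-17)(22) = 218
Σ = 1514
Area = |Σ|/2 = 757.

757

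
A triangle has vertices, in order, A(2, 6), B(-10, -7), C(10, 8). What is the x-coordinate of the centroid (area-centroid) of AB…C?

Apply the shoelace (surveyor's) formula. First the cross-terms c_i = x_i·y_{i+1} − x_{i+1}·y_i:
  46, -10, 44  ⇒  2A = 80, A = 40.
Then Σ (x_i + x_{i+1})·c_i = 160, so x̄ = 160 / (6·40) = 2/3.

2/3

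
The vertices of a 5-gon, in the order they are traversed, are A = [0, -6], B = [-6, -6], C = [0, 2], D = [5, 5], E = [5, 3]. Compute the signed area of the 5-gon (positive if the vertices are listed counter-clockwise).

-49

Apply the shoelace (surveyor's) formula: 2A = Σ (x_i·y_{i+1} − x_{i+1}·y_i), indices taken mod 5.
A→B: (0)(-6) − (-6)(-6) = -36
B→C: (-6)(2) − (0)(-6) = -12
C→D: (0)(5) − (5)(2) = -10
D→E: (5)(3) − (5)(5) = -10
E→A: (5)(-6) − (0)(3) = -30
Σ = -98
Signed area = Σ/2 = -49 (negative ⇒ clockwise traversal).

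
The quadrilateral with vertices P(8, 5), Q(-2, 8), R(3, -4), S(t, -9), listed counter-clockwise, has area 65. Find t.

3

The doubled signed area Σ (x_i y_{i+1} − x_{i+1} y_i) is linear in t.
With t=0 it equals 103; the coefficient of t is 9 (from the two edges through S).
So 9·t + 103 = 2·65 = 130 ⇒ t = 3.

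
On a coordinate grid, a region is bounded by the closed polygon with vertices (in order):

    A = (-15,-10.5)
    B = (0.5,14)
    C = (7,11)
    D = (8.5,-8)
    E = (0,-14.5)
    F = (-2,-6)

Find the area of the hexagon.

334

Apply Gauss's area formula: 2A = Σ (x_i·y_{i+1} − x_{i+1}·y_i), indices taken mod 6.
A→B: (-15)(14) − (0.5)(-10.5) = -204.75
B→C: (0.5)(11) − (7)(14) = -92.5
C→D: (7)(-8) − (8.5)(11) = -149.5
D→E: (8.5)(-14.5) − (0)(-8) = -123.25
E→F: (0)(-6) − (-2)(-14.5) = -29
F→A: (-2)(-10.5) − (-15)(-6) = -69
Σ = -668
Area = |Σ|/2 = 334.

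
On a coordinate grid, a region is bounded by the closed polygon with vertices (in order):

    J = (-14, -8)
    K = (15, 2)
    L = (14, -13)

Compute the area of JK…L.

Apply the surveyor's formula: 2A = Σ (x_i·y_{i+1} − x_{i+1}·y_i), indices taken mod 3.
J→K: (-14)(2) − (15)(-8) = 92
K→L: (15)(-13) − (14)(2) = -223
L→J: (14)(-8) − (-14)(-13) = -294
Σ = -425
Area = |Σ|/2 = 212.5.

212.5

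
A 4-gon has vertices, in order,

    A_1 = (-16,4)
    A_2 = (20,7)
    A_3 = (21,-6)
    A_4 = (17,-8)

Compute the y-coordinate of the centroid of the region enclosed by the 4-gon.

9/13

Apply Gauss's area formula. First the cross-terms c_i = x_i·y_{i+1} − x_{i+1}·y_i:
  -192, -267, -66, -60  ⇒  2A = -585, A = -292.5.
Then Σ (y_i + y_{i+1})·c_i = -1215, so ȳ = -1215 / (6·(-292.5)) = 9/13.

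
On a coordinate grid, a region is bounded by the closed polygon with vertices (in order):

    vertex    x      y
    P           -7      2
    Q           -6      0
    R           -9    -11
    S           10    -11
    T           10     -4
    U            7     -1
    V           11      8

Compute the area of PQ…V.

260

Σ = (12) + (66) + (209) + (70) + (18) + (67) + (78) = 520
Area = |Σ|/2 = 260.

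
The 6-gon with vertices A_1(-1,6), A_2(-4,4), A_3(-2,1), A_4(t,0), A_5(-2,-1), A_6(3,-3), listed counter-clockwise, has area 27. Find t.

Write out the shoelace sum; only the two edges meeting at A_4 involve t:
2·Area = [((-2)·0 − t·1) + (t·(-1) − (-2)·0)] + 48
       = -2·t + 48 = 54
⇒ t = -3.

-3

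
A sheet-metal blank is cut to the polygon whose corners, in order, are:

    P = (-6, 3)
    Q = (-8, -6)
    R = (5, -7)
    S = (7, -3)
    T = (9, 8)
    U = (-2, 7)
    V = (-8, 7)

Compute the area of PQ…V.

Apply the surveyor's formula: 2A = Σ (x_i·y_{i+1} − x_{i+1}·y_i), indices taken mod 7.
Cross-terms: 60, 86, 34, 83, 79, 42, 18  ⇒  Σ = 402
Area = |Σ|/2 = 201.

201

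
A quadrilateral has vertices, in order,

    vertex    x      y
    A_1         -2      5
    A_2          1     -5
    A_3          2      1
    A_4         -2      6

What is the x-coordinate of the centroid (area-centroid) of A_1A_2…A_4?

Apply the shoelace formula. First the cross-terms c_i = x_i·y_{i+1} − x_{i+1}·y_i:
  5, 11, 14, 2  ⇒  2A = 32, A = 16.
Then Σ (x_i + x_{i+1})·c_i = 20, so x̄ = 20 / (6·16) = 5/24.

5/24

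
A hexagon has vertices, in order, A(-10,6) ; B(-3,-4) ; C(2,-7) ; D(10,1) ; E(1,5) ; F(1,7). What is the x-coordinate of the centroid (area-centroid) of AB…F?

Apply the shoelace (surveyor's) formula. First the cross-terms c_i = x_i·y_{i+1} − x_{i+1}·y_i:
  58, 29, 72, 49, 2, 76  ⇒  2A = 286, A = 143.
Then Σ (x_i + x_{i+1})·c_i = -60, so x̄ = -60 / (6·143) = -10/143.

-10/143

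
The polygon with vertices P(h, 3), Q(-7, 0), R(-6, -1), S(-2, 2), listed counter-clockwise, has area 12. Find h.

-8

Write out the shoelace sum; only the two edges meeting at P involve h:
2·Area = [((-2)·3 − h·2) + (h·0 − (-7)·3)] + -7
       = -2·h + 8 = 24
⇒ h = -8.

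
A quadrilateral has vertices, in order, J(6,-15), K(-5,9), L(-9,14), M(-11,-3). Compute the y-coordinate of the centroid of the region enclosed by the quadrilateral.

Apply Gauss's area formula. First the cross-terms c_i = x_i·y_{i+1} − x_{i+1}·y_i:
  -21, 11, 181, 183  ⇒  2A = 354, A = 177.
Then Σ (y_i + y_{i+1})·c_i = -924, so ȳ = -924 / (6·177) = -154/177.

-154/177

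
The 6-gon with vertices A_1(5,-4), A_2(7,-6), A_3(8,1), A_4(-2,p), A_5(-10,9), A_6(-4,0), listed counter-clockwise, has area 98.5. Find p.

The doubled signed area Σ (x_i y_{i+1} − x_{i+1} y_i) is linear in p.
With p=0 it equals 89; the coefficient of p is 18 (from the two edges through A_4).
So 18·p + 89 = 2·98.5 = 197 ⇒ p = 6.

6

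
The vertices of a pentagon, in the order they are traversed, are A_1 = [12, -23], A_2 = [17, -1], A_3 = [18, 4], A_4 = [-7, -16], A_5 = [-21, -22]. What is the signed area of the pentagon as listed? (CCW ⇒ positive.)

385

Apply Gauss's area formula: 2A = Σ (x_i·y_{i+1} − x_{i+1}·y_i), indices taken mod 5.
Σ = (379) + (86) + (-260) + (-182) + (747) = 770
Signed area = Σ/2 = 385 (positive ⇒ counter-clockwise traversal).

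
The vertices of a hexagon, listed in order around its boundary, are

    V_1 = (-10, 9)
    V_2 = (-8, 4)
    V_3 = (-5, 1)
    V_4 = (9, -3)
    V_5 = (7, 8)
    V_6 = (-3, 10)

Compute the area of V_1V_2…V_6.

V_1→V_2: (-10)(4) − (-8)(9) = 32
V_2→V_3: (-8)(1) − (-5)(4) = 12
V_3→V_4: (-5)(-3) − (9)(1) = 6
V_4→V_5: (9)(8) − (7)(-3) = 93
V_5→V_6: (7)(10) − (-3)(8) = 94
V_6→V_1: (-3)(9) − (-10)(10) = 73
Σ = 310
Area = |Σ|/2 = 155.

155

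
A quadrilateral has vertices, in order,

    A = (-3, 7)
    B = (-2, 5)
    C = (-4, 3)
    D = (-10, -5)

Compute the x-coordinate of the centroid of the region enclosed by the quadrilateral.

Apply the surveyor's formula. First the cross-terms c_i = x_i·y_{i+1} − x_{i+1}·y_i:
  -1, 14, 50, -85  ⇒  2A = -22, A = -11.
Then Σ (x_i + x_{i+1})·c_i = 326, so x̄ = 326 / (6·(-11)) = -163/33.

-163/33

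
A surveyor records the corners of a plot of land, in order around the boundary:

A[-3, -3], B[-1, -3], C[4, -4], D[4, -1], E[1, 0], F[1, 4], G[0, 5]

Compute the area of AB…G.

Σ = (6) + (16) + (12) + (1) + (4) + (5) + (15) = 59
Area = |Σ|/2 = 29.5.

29.5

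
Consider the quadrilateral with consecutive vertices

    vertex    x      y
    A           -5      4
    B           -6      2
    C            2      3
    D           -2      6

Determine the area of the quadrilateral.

Apply the shoelace (surveyor's) formula: 2A = Σ (x_i·y_{i+1} − x_{i+1}·y_i), indices taken mod 4.
A→B: (-5)(2) − (-6)(4) = 14
B→C: (-6)(3) − (2)(2) = -22
C→D: (2)(6) − (-2)(3) = 18
D→A: (-2)(4) − (-5)(6) = 22
Σ = 32
Area = |Σ|/2 = 16.

16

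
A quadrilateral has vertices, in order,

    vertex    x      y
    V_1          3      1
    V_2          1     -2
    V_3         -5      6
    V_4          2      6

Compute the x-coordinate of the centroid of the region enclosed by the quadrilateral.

Apply the shoelace formula. First the cross-terms c_i = x_i·y_{i+1} − x_{i+1}·y_i:
  -7, -4, -42, -16  ⇒  2A = -69, A = -34.5.
Then Σ (x_i + x_{i+1})·c_i = 34, so x̄ = 34 / (6·(-34.5)) = -34/207.

-34/207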